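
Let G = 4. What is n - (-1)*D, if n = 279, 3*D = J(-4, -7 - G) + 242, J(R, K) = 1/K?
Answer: 3956/11 ≈ 359.64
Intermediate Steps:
D = 887/11 (D = (1/(-7 - 1*4) + 242)/3 = (1/(-7 - 4) + 242)/3 = (1/(-11) + 242)/3 = (-1/11 + 242)/3 = (⅓)*(2661/11) = 887/11 ≈ 80.636)
n - (-1)*D = 279 - (-1)*887/11 = 279 - 1*(-887/11) = 279 + 887/11 = 3956/11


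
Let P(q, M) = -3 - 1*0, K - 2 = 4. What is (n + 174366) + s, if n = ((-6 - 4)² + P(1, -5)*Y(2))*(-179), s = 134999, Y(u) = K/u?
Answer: 293076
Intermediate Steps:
K = 6 (K = 2 + 4 = 6)
P(q, M) = -3 (P(q, M) = -3 + 0 = -3)
Y(u) = 6/u
n = -16289 (n = ((-6 - 4)² - 18/2)*(-179) = ((-10)² - 18/2)*(-179) = (100 - 3*3)*(-179) = (100 - 9)*(-179) = 91*(-179) = -16289)
(n + 174366) + s = (-16289 + 174366) + 134999 = 158077 + 134999 = 293076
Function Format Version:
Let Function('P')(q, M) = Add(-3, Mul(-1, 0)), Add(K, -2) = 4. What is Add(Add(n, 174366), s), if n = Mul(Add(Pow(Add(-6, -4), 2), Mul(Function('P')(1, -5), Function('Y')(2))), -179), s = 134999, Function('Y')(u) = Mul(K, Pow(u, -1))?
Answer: 293076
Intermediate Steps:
K = 6 (K = Add(2, 4) = 6)
Function('P')(q, M) = -3 (Function('P')(q, M) = Add(-3, 0) = -3)
Function('Y')(u) = Mul(6, Pow(u, -1))
n = -16289 (n = Mul(Add(Pow(Add(-6, -4), 2), Mul(-3, Mul(6, Pow(2, -1)))), -179) = Mul(Add(Pow(-10, 2), Mul(-3, Mul(6, Rational(1, 2)))), -179) = Mul(Add(100, Mul(-3, 3)), -179) = Mul(Add(100, -9), -179) = Mul(91, -179) = -16289)
Add(Add(n, 174366), s) = Add(Add(-16289, 174366), 134999) = Add(158077, 134999) = 293076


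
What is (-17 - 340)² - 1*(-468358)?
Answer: 595807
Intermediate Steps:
(-17 - 340)² - 1*(-468358) = (-357)² + 468358 = 127449 + 468358 = 595807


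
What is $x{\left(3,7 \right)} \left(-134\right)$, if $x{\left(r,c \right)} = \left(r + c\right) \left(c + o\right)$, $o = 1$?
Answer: $-10720$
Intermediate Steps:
$x{\left(r,c \right)} = \left(1 + c\right) \left(c + r\right)$ ($x{\left(r,c \right)} = \left(r + c\right) \left(c + 1\right) = \left(c + r\right) \left(1 + c\right) = \left(1 + c\right) \left(c + r\right)$)
$x{\left(3,7 \right)} \left(-134\right) = \left(7 + 3 + 7^{2} + 7 \cdot 3\right) \left(-134\right) = \left(7 + 3 + 49 + 21\right) \left(-134\right) = 80 \left(-134\right) = -10720$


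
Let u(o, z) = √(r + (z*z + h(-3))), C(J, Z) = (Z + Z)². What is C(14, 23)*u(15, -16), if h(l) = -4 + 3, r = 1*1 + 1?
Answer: 2116*√257 ≈ 33922.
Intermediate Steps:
r = 2 (r = 1 + 1 = 2)
C(J, Z) = 4*Z² (C(J, Z) = (2*Z)² = 4*Z²)
h(l) = -1
u(o, z) = √(1 + z²) (u(o, z) = √(2 + (z*z - 1)) = √(2 + (z² - 1)) = √(2 + (-1 + z²)) = √(1 + z²))
C(14, 23)*u(15, -16) = (4*23²)*√(1 + (-16)²) = (4*529)*√(1 + 256) = 2116*√257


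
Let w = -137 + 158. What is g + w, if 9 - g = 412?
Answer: -382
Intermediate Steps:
g = -403 (g = 9 - 1*412 = 9 - 412 = -403)
w = 21
g + w = -403 + 21 = -382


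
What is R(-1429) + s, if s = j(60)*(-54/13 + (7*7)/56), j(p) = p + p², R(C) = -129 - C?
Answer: -278215/26 ≈ -10701.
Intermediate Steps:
s = -312015/26 (s = (60*(1 + 60))*(-54/13 + (7*7)/56) = (60*61)*(-54*1/13 + 49*(1/56)) = 3660*(-54/13 + 7/8) = 3660*(-341/104) = -312015/26 ≈ -12001.)
R(-1429) + s = (-129 - 1*(-1429)) - 312015/26 = (-129 + 1429) - 312015/26 = 1300 - 312015/26 = -278215/26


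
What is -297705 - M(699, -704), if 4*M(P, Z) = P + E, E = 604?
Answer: -1192123/4 ≈ -2.9803e+5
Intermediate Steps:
M(P, Z) = 151 + P/4 (M(P, Z) = (P + 604)/4 = (604 + P)/4 = 151 + P/4)
-297705 - M(699, -704) = -297705 - (151 + (1/4)*699) = -297705 - (151 + 699/4) = -297705 - 1*1303/4 = -297705 - 1303/4 = -1192123/4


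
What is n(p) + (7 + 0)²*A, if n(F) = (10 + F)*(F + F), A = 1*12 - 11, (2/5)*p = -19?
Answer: 7223/2 ≈ 3611.5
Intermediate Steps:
p = -95/2 (p = (5/2)*(-19) = -95/2 ≈ -47.500)
A = 1 (A = 12 - 11 = 1)
n(F) = 2*F*(10 + F) (n(F) = (10 + F)*(2*F) = 2*F*(10 + F))
n(p) + (7 + 0)²*A = 2*(-95/2)*(10 - 95/2) + (7 + 0)²*1 = 2*(-95/2)*(-75/2) + 7²*1 = 7125/2 + 49*1 = 7125/2 + 49 = 7223/2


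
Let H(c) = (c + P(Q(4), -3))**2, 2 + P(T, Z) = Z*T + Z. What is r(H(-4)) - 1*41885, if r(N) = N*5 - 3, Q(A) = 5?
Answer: -39008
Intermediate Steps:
P(T, Z) = -2 + Z + T*Z (P(T, Z) = -2 + (Z*T + Z) = -2 + (T*Z + Z) = -2 + (Z + T*Z) = -2 + Z + T*Z)
H(c) = (-20 + c)**2 (H(c) = (c + (-2 - 3 + 5*(-3)))**2 = (c + (-2 - 3 - 15))**2 = (c - 20)**2 = (-20 + c)**2)
r(N) = -3 + 5*N (r(N) = 5*N - 3 = -3 + 5*N)
r(H(-4)) - 1*41885 = (-3 + 5*(-20 - 4)**2) - 1*41885 = (-3 + 5*(-24)**2) - 41885 = (-3 + 5*576) - 41885 = (-3 + 2880) - 41885 = 2877 - 41885 = -39008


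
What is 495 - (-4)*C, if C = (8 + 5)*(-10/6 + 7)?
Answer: 2317/3 ≈ 772.33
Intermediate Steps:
C = 208/3 (C = 13*(-10*⅙ + 7) = 13*(-5/3 + 7) = 13*(16/3) = 208/3 ≈ 69.333)
495 - (-4)*C = 495 - (-4)*208/3 = 495 - 1*(-832/3) = 495 + 832/3 = 2317/3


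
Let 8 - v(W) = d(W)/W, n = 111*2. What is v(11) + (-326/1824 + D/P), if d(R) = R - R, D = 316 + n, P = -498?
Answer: 510263/75696 ≈ 6.7410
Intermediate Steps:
n = 222
D = 538 (D = 316 + 222 = 538)
d(R) = 0
v(W) = 8 (v(W) = 8 - 0/W = 8 - 1*0 = 8 + 0 = 8)
v(11) + (-326/1824 + D/P) = 8 + (-326/1824 + 538/(-498)) = 8 + (-326*1/1824 + 538*(-1/498)) = 8 + (-163/912 - 269/249) = 8 - 95305/75696 = 510263/75696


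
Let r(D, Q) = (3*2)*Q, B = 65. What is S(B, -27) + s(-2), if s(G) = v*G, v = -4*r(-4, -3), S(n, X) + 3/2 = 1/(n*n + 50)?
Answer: -1244023/8550 ≈ -145.50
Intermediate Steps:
r(D, Q) = 6*Q
S(n, X) = -3/2 + 1/(50 + n²) (S(n, X) = -3/2 + 1/(n*n + 50) = -3/2 + 1/(n² + 50) = -3/2 + 1/(50 + n²))
v = 72 (v = -24*(-3) = -4*(-18) = 72)
s(G) = 72*G
S(B, -27) + s(-2) = (-148 - 3*65²)/(2*(50 + 65²)) + 72*(-2) = (-148 - 3*4225)/(2*(50 + 4225)) - 144 = (½)*(-148 - 12675)/4275 - 144 = (½)*(1/4275)*(-12823) - 144 = -12823/8550 - 144 = -1244023/8550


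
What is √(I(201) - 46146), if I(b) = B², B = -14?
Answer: 5*I*√1838 ≈ 214.36*I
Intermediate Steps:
I(b) = 196 (I(b) = (-14)² = 196)
√(I(201) - 46146) = √(196 - 46146) = √(-45950) = 5*I*√1838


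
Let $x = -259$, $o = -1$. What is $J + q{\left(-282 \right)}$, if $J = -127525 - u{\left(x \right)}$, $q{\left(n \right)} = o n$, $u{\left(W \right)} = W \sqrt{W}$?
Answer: $-127243 + 259 i \sqrt{259} \approx -1.2724 \cdot 10^{5} + 4168.2 i$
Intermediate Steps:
$u{\left(W \right)} = W^{\frac{3}{2}}$
$q{\left(n \right)} = - n$
$J = -127525 + 259 i \sqrt{259}$ ($J = -127525 - \left(-259\right)^{\frac{3}{2}} = -127525 - - 259 i \sqrt{259} = -127525 + 259 i \sqrt{259} \approx -1.2753 \cdot 10^{5} + 4168.2 i$)
$J + q{\left(-282 \right)} = \left(-127525 + 259 i \sqrt{259}\right) - -282 = \left(-127525 + 259 i \sqrt{259}\right) + 282 = -127243 + 259 i \sqrt{259}$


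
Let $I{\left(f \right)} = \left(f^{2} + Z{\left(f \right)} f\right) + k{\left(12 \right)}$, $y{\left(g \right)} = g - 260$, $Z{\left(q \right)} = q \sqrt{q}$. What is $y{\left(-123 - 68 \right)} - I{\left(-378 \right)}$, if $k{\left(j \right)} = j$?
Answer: $-143347 - 428652 i \sqrt{42} \approx -1.4335 \cdot 10^{5} - 2.778 \cdot 10^{6} i$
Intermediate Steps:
$Z{\left(q \right)} = q^{\frac{3}{2}}$
$y{\left(g \right)} = -260 + g$ ($y{\left(g \right)} = g - 260 = -260 + g$)
$I{\left(f \right)} = 12 + f^{2} + f^{\frac{5}{2}}$ ($I{\left(f \right)} = \left(f^{2} + f^{\frac{3}{2}} f\right) + 12 = \left(f^{2} + f^{\frac{5}{2}}\right) + 12 = 12 + f^{2} + f^{\frac{5}{2}}$)
$y{\left(-123 - 68 \right)} - I{\left(-378 \right)} = \left(-260 - 191\right) - \left(12 + \left(-378\right)^{2} + \left(-378\right)^{\frac{5}{2}}\right) = \left(-260 - 191\right) - \left(12 + 142884 + 428652 i \sqrt{42}\right) = -451 - \left(142896 + 428652 i \sqrt{42}\right) = -143347 - 428652 i \sqrt{42}$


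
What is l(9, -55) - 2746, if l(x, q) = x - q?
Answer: -2682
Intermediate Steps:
l(9, -55) - 2746 = (9 - 1*(-55)) - 2746 = (9 + 55) - 2746 = 64 - 2746 = -2682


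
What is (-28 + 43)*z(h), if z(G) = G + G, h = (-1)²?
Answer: 30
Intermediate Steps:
h = 1
z(G) = 2*G
(-28 + 43)*z(h) = (-28 + 43)*(2*1) = 15*2 = 30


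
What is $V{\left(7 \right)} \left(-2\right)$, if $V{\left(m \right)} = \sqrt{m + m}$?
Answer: $- 2 \sqrt{14} \approx -7.4833$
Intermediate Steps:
$V{\left(m \right)} = \sqrt{2} \sqrt{m}$ ($V{\left(m \right)} = \sqrt{2 m} = \sqrt{2} \sqrt{m}$)
$V{\left(7 \right)} \left(-2\right) = \sqrt{2} \sqrt{7} \left(-2\right) = \sqrt{14} \left(-2\right) = - 2 \sqrt{14}$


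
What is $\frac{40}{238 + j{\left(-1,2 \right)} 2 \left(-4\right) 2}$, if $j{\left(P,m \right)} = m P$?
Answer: $\frac{4}{27} \approx 0.14815$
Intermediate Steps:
$j{\left(P,m \right)} = P m$
$\frac{40}{238 + j{\left(-1,2 \right)} 2 \left(-4\right) 2} = \frac{40}{238 + \left(-1\right) 2 \cdot 2 \left(-4\right) 2} = \frac{40}{238 - 2 \left(\left(-8\right) 2\right)} = \frac{40}{238 - -32} = \frac{40}{238 + 32} = \frac{40}{270} = 40 \cdot \frac{1}{270} = \frac{4}{27}$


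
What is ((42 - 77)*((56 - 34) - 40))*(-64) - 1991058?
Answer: -2031378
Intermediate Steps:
((42 - 77)*((56 - 34) - 40))*(-64) - 1991058 = -35*(22 - 40)*(-64) - 1991058 = -35*(-18)*(-64) - 1991058 = 630*(-64) - 1991058 = -40320 - 1991058 = -2031378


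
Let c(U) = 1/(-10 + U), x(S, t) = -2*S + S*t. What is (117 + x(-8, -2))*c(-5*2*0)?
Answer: -149/10 ≈ -14.900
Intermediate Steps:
(117 + x(-8, -2))*c(-5*2*0) = (117 - 8*(-2 - 2))/(-10 - 5*2*0) = (117 - 8*(-4))/(-10 - 10*0) = (117 + 32)/(-10 + 0) = 149/(-10) = 149*(-1/10) = -149/10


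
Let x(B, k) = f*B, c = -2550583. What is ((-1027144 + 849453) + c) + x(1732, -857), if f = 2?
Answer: -2724810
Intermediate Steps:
x(B, k) = 2*B
((-1027144 + 849453) + c) + x(1732, -857) = ((-1027144 + 849453) - 2550583) + 2*1732 = (-177691 - 2550583) + 3464 = -2728274 + 3464 = -2724810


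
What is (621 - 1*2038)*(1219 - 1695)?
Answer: 674492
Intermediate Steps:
(621 - 1*2038)*(1219 - 1695) = (621 - 2038)*(-476) = -1417*(-476) = 674492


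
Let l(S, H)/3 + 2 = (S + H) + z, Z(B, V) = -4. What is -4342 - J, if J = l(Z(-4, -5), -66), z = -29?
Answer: -4039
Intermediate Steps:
l(S, H) = -93 + 3*H + 3*S (l(S, H) = -6 + 3*((S + H) - 29) = -6 + 3*((H + S) - 29) = -6 + 3*(-29 + H + S) = -6 + (-87 + 3*H + 3*S) = -93 + 3*H + 3*S)
J = -303 (J = -93 + 3*(-66) + 3*(-4) = -93 - 198 - 12 = -303)
-4342 - J = -4342 - 1*(-303) = -4342 + 303 = -4039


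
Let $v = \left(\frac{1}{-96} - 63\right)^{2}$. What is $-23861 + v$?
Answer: $- \frac{183312575}{9216} \approx -19891.0$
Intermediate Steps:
$v = \frac{36590401}{9216}$ ($v = \left(- \frac{1}{96} - 63\right)^{2} = \left(- \frac{6049}{96}\right)^{2} = \frac{36590401}{9216} \approx 3970.3$)
$-23861 + v = -23861 + \frac{36590401}{9216} = - \frac{183312575}{9216}$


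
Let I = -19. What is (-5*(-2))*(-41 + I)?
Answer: -600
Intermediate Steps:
(-5*(-2))*(-41 + I) = (-5*(-2))*(-41 - 19) = 10*(-60) = -600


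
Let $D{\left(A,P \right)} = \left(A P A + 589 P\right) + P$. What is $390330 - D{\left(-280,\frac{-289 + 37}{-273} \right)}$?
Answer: $\frac{4126410}{13} \approx 3.1742 \cdot 10^{5}$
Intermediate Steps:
$D{\left(A,P \right)} = 590 P + P A^{2}$ ($D{\left(A,P \right)} = \left(P A^{2} + 589 P\right) + P = \left(589 P + P A^{2}\right) + P = 590 P + P A^{2}$)
$390330 - D{\left(-280,\frac{-289 + 37}{-273} \right)} = 390330 - \frac{-289 + 37}{-273} \left(590 + \left(-280\right)^{2}\right) = 390330 - \left(-252\right) \left(- \frac{1}{273}\right) \left(590 + 78400\right) = 390330 - \frac{12}{13} \cdot 78990 = 390330 - \frac{947880}{13} = \frac{4126410}{13}$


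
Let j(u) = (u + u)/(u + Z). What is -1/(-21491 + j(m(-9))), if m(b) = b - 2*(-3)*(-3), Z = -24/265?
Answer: 2393/51423193 ≈ 4.6535e-5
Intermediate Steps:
Z = -24/265 (Z = -24*1/265 = -24/265 ≈ -0.090566)
m(b) = -18 + b (m(b) = b + 6*(-3) = b - 18 = -18 + b)
j(u) = 2*u/(-24/265 + u) (j(u) = (u + u)/(u - 24/265) = (2*u)/(-24/265 + u) = 2*u/(-24/265 + u))
-1/(-21491 + j(m(-9))) = -1/(-21491 + 530*(-18 - 9)/(-24 + 265*(-18 - 9))) = -1/(-21491 + 530*(-27)/(-24 + 265*(-27))) = -1/(-21491 + 530*(-27)/(-24 - 7155)) = -1/(-21491 + 530*(-27)/(-7179)) = -1/(-21491 + 530*(-27)*(-1/7179)) = -1/(-21491 + 4770/2393) = -1/(-51423193/2393) = -1*(-2393/51423193) = 2393/51423193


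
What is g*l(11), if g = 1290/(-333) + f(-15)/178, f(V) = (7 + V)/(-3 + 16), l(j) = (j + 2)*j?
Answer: -5477494/9879 ≈ -554.46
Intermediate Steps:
l(j) = j*(2 + j) (l(j) = (2 + j)*j = j*(2 + j))
f(V) = 7/13 + V/13 (f(V) = (7 + V)/13 = (7 + V)*(1/13) = 7/13 + V/13)
g = -497954/128427 (g = 1290/(-333) + (7/13 + (1/13)*(-15))/178 = 1290*(-1/333) + (7/13 - 15/13)*(1/178) = -430/111 - 8/13*1/178 = -430/111 - 4/1157 = -497954/128427 ≈ -3.8773)
g*l(11) = -5477494*(2 + 11)/128427 = -5477494*13/128427 = -497954/128427*143 = -5477494/9879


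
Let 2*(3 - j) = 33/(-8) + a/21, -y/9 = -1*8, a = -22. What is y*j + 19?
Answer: 5897/14 ≈ 421.21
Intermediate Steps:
y = 72 (y = -(-9)*8 = -9*(-8) = 72)
j = 1877/336 (j = 3 - (33/(-8) - 22/21)/2 = 3 - (33*(-⅛) - 22*1/21)/2 = 3 - (-33/8 - 22/21)/2 = 3 - ½*(-869/168) = 3 + 869/336 = 1877/336 ≈ 5.5863)
y*j + 19 = 72*(1877/336) + 19 = 5631/14 + 19 = 5897/14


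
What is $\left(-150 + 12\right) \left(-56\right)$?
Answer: $7728$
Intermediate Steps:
$\left(-150 + 12\right) \left(-56\right) = \left(-138\right) \left(-56\right) = 7728$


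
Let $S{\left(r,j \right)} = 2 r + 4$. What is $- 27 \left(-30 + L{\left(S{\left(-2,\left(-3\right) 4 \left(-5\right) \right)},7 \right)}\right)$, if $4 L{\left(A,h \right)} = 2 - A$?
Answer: $\frac{1593}{2} \approx 796.5$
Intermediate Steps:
$S{\left(r,j \right)} = 4 + 2 r$
$L{\left(A,h \right)} = \frac{1}{2} - \frac{A}{4}$ ($L{\left(A,h \right)} = \frac{2 - A}{4} = \frac{1}{2} - \frac{A}{4}$)
$- 27 \left(-30 + L{\left(S{\left(-2,\left(-3\right) 4 \left(-5\right) \right)},7 \right)}\right) = - 27 \left(-30 + \left(\frac{1}{2} - \frac{4 + 2 \left(-2\right)}{4}\right)\right) = - 27 \left(-30 + \left(\frac{1}{2} - \frac{4 - 4}{4}\right)\right) = - 27 \left(-30 + \left(\frac{1}{2} - 0\right)\right) = - 27 \left(-30 + \left(\frac{1}{2} + 0\right)\right) = - 27 \left(-30 + \frac{1}{2}\right) = \left(-27\right) \left(- \frac{59}{2}\right) = \frac{1593}{2}$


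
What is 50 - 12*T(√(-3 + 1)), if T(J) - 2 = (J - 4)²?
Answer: -142 + 96*I*√2 ≈ -142.0 + 135.76*I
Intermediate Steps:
T(J) = 2 + (-4 + J)² (T(J) = 2 + (J - 4)² = 2 + (-4 + J)²)
50 - 12*T(√(-3 + 1)) = 50 - 12*(2 + (-4 + √(-3 + 1))²) = 50 - 12*(2 + (-4 + √(-2))²) = 50 - 12*(2 + (-4 + I*√2)²) = 50 + (-24 - 12*(-4 + I*√2)²) = 26 - 12*(-4 + I*√2)²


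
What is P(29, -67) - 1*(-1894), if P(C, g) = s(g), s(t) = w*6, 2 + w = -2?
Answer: 1870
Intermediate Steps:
w = -4 (w = -2 - 2 = -4)
s(t) = -24 (s(t) = -4*6 = -24)
P(C, g) = -24
P(29, -67) - 1*(-1894) = -24 - 1*(-1894) = -24 + 1894 = 1870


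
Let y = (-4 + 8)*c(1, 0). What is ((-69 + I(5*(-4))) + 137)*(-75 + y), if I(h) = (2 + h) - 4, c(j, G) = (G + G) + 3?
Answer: -2898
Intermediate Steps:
c(j, G) = 3 + 2*G (c(j, G) = 2*G + 3 = 3 + 2*G)
I(h) = -2 + h
y = 12 (y = (-4 + 8)*(3 + 2*0) = 4*(3 + 0) = 4*3 = 12)
((-69 + I(5*(-4))) + 137)*(-75 + y) = ((-69 + (-2 + 5*(-4))) + 137)*(-75 + 12) = ((-69 + (-2 - 20)) + 137)*(-63) = ((-69 - 22) + 137)*(-63) = (-91 + 137)*(-63) = 46*(-63) = -2898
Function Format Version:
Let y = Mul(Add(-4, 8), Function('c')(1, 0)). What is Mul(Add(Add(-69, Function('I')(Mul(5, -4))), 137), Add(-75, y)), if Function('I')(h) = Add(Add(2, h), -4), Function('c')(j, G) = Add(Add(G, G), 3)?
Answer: -2898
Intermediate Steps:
Function('c')(j, G) = Add(3, Mul(2, G)) (Function('c')(j, G) = Add(Mul(2, G), 3) = Add(3, Mul(2, G)))
Function('I')(h) = Add(-2, h)
y = 12 (y = Mul(Add(-4, 8), Add(3, Mul(2, 0))) = Mul(4, Add(3, 0)) = Mul(4, 3) = 12)
Mul(Add(Add(-69, Function('I')(Mul(5, -4))), 137), Add(-75, y)) = Mul(Add(Add(-69, Add(-2, Mul(5, -4))), 137), Add(-75, 12)) = Mul(Add(Add(-69, Add(-2, -20)), 137), -63) = Mul(Add(Add(-69, -22), 137), -63) = Mul(Add(-91, 137), -63) = Mul(46, -63) = -2898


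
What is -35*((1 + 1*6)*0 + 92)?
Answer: -3220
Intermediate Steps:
-35*((1 + 1*6)*0 + 92) = -35*((1 + 6)*0 + 92) = -35*(7*0 + 92) = -35*(0 + 92) = -35*92 = -3220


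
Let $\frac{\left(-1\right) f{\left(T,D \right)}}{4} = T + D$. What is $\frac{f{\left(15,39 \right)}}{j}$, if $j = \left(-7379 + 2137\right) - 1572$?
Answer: $\frac{108}{3407} \approx 0.031699$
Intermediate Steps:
$f{\left(T,D \right)} = - 4 D - 4 T$ ($f{\left(T,D \right)} = - 4 \left(T + D\right) = - 4 \left(D + T\right) = - 4 D - 4 T$)
$j = -6814$ ($j = -5242 - 1572 = -6814$)
$\frac{f{\left(15,39 \right)}}{j} = \frac{\left(-4\right) 39 - 60}{-6814} = \left(-156 - 60\right) \left(- \frac{1}{6814}\right) = \left(-216\right) \left(- \frac{1}{6814}\right) = \frac{108}{3407}$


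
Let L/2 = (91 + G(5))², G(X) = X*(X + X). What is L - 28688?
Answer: 11074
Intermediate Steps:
G(X) = 2*X² (G(X) = X*(2*X) = 2*X²)
L = 39762 (L = 2*(91 + 2*5²)² = 2*(91 + 2*25)² = 2*(91 + 50)² = 2*141² = 2*19881 = 39762)
L - 28688 = 39762 - 28688 = 11074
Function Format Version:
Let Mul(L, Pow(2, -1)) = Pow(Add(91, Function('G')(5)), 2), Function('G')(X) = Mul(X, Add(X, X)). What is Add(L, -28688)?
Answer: 11074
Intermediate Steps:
Function('G')(X) = Mul(2, Pow(X, 2)) (Function('G')(X) = Mul(X, Mul(2, X)) = Mul(2, Pow(X, 2)))
L = 39762 (L = Mul(2, Pow(Add(91, Mul(2, Pow(5, 2))), 2)) = Mul(2, Pow(Add(91, Mul(2, 25)), 2)) = Mul(2, Pow(Add(91, 50), 2)) = Mul(2, Pow(141, 2)) = Mul(2, 19881) = 39762)
Add(L, -28688) = Add(39762, -28688) = 11074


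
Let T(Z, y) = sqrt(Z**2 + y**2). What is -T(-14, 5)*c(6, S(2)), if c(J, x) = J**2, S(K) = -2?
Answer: -36*sqrt(221) ≈ -535.18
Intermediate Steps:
-T(-14, 5)*c(6, S(2)) = -sqrt((-14)**2 + 5**2)*6**2 = -sqrt(196 + 25)*36 = -sqrt(221)*36 = -36*sqrt(221)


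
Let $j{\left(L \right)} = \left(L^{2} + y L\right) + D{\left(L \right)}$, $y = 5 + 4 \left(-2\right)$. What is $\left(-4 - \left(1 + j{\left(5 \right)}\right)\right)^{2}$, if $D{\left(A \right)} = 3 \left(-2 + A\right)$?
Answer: $576$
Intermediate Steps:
$y = -3$ ($y = 5 - 8 = -3$)
$D{\left(A \right)} = -6 + 3 A$
$j{\left(L \right)} = -6 + L^{2}$ ($j{\left(L \right)} = \left(L^{2} - 3 L\right) + \left(-6 + 3 L\right) = -6 + L^{2}$)
$\left(-4 - \left(1 + j{\left(5 \right)}\right)\right)^{2} = \left(-4 - 20\right)^{2} = \left(-24\right)^{2} = 576$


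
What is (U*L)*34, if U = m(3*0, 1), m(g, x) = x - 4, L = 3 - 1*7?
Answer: 408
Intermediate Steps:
L = -4 (L = 3 - 7 = -4)
m(g, x) = -4 + x
U = -3 (U = -4 + 1 = -3)
(U*L)*34 = -3*(-4)*34 = 12*34 = 408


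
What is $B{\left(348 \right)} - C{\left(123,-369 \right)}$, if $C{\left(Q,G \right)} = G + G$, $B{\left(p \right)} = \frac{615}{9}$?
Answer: $\frac{2419}{3} \approx 806.33$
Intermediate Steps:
$B{\left(p \right)} = \frac{205}{3}$ ($B{\left(p \right)} = 615 \cdot \frac{1}{9} = \frac{205}{3}$)
$C{\left(Q,G \right)} = 2 G$
$B{\left(348 \right)} - C{\left(123,-369 \right)} = \frac{205}{3} - 2 \left(-369\right) = \frac{205}{3} - -738 = \frac{205}{3} + 738 = \frac{2419}{3}$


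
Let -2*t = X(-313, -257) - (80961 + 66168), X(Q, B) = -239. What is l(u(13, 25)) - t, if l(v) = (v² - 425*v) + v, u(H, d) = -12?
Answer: -68452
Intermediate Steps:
l(v) = v² - 424*v
t = 73684 (t = -(-239 - (80961 + 66168))/2 = -(-239 - 1*147129)/2 = -(-239 - 147129)/2 = -½*(-147368) = 73684)
l(u(13, 25)) - t = -12*(-424 - 12) - 1*73684 = -12*(-436) - 73684 = 5232 - 73684 = -68452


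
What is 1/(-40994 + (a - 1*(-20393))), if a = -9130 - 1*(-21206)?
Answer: -1/8525 ≈ -0.00011730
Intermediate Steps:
a = 12076 (a = -9130 + 21206 = 12076)
1/(-40994 + (a - 1*(-20393))) = 1/(-40994 + (12076 - 1*(-20393))) = 1/(-40994 + (12076 + 20393)) = 1/(-40994 + 32469) = 1/(-8525) = -1/8525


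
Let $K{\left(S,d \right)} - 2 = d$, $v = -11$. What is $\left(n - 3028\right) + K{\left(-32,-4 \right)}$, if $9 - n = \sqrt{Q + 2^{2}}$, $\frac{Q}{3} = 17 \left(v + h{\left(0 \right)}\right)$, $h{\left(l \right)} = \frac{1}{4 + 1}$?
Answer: $-3021 - \frac{i \sqrt{13670}}{5} \approx -3021.0 - 23.384 i$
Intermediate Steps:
$K{\left(S,d \right)} = 2 + d$
$h{\left(l \right)} = \frac{1}{5}$
$Q = - \frac{2754}{5}$ ($Q = 3 \cdot 17 \left(-11 + \frac{1}{5}\right) = 3 \cdot 17 \left(- \frac{54}{5}\right) = 3 \left(- \frac{918}{5}\right) = - \frac{2754}{5} \approx -550.8$)
$n = 9 - \frac{i \sqrt{13670}}{5}$ ($n = 9 - \sqrt{- \frac{2754}{5} + 2^{2}} = 9 - \sqrt{- \frac{2754}{5} + 4} = 9 - \sqrt{- \frac{2734}{5}} = 9 - \frac{i \sqrt{13670}}{5} \approx 9.0 - 23.384 i$)
$\left(n - 3028\right) + K{\left(-32,-4 \right)} = \left(\left(9 - \frac{i \sqrt{13670}}{5}\right) - 3028\right) + \left(2 - 4\right) = \left(-3019 - \frac{i \sqrt{13670}}{5}\right) - 2 = -3021 - \frac{i \sqrt{13670}}{5}$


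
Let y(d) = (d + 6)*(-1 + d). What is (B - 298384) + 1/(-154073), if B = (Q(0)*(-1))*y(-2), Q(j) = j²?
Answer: -45972918033/154073 ≈ -2.9838e+5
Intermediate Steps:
y(d) = (-1 + d)*(6 + d) (y(d) = (6 + d)*(-1 + d) = (-1 + d)*(6 + d))
B = 0 (B = (0²*(-1))*(-6 + (-2)² + 5*(-2)) = (0*(-1))*(-6 + 4 - 10) = 0*(-12) = 0)
(B - 298384) + 1/(-154073) = (0 - 298384) + 1/(-154073) = -298384 - 1/154073 = -45972918033/154073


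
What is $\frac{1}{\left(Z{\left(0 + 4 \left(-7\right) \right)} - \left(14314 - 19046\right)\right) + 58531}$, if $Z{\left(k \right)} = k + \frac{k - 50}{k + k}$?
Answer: $\frac{28}{1770619} \approx 1.5814 \cdot 10^{-5}$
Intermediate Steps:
$Z{\left(k \right)} = k + \frac{-50 + k}{2 k}$
$\frac{1}{\left(Z{\left(0 + 4 \left(-7\right) \right)} - \left(14314 - 19046\right)\right) + 58531} = \frac{1}{\left(\left(\frac{1}{2} + \left(0 + 4 \left(-7\right)\right) - \frac{25}{0 + 4 \left(-7\right)}\right) - \left(14314 - 19046\right)\right) + 58531} = \frac{1}{\left(\left(\frac{1}{2} + \left(0 - 28\right) - \frac{25}{0 - 28}\right) - -4732\right) + 58531} = \frac{1}{\left(\left(\frac{1}{2} - 28 - \frac{25}{-28}\right) + 4732\right) + 58531} = \frac{1}{\left(\left(\frac{1}{2} - 28 - - \frac{25}{28}\right) + 4732\right) + 58531} = \frac{1}{\left(\left(\frac{1}{2} - 28 + \frac{25}{28}\right) + 4732\right) + 58531} = \frac{1}{\left(- \frac{745}{28} + 4732\right) + 58531} = \frac{1}{\frac{131751}{28} + 58531} = \frac{1}{\frac{1770619}{28}} = \frac{28}{1770619}$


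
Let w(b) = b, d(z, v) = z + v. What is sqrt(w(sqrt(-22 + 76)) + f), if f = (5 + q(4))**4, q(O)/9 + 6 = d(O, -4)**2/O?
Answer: sqrt(5764801 + 3*sqrt(6)) ≈ 2401.0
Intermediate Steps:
d(z, v) = v + z
q(O) = -54 + 9*(-4 + O)**2/O (q(O) = -54 + 9*((-4 + O)**2/O) = -54 + 9*(-4 + O)**2/O)
f = 5764801 (f = (5 + (-54 + 9*(-4 + 4)**2/4))**4 = (5 + (-54 + 9*(1/4)*0**2))**4 = (5 + (-54 + 9*(1/4)*0))**4 = (5 + (-54 + 0))**4 = (5 - 54)**4 = (-49)**4 = 5764801)
sqrt(w(sqrt(-22 + 76)) + f) = sqrt(sqrt(-22 + 76) + 5764801) = sqrt(sqrt(54) + 5764801) = sqrt(3*sqrt(6) + 5764801) = sqrt(5764801 + 3*sqrt(6))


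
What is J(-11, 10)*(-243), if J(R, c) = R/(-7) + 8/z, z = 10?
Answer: -20169/35 ≈ -576.26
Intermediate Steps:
J(R, c) = ⅘ - R/7 (J(R, c) = R/(-7) + 8/10 = R*(-⅐) + 8*(⅒) = -R/7 + ⅘ = ⅘ - R/7)
J(-11, 10)*(-243) = (⅘ - ⅐*(-11))*(-243) = (⅘ + 11/7)*(-243) = (83/35)*(-243) = -20169/35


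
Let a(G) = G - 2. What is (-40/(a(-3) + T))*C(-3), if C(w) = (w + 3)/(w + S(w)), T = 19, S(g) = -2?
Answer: 0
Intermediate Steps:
a(G) = -2 + G
C(w) = (3 + w)/(-2 + w) (C(w) = (w + 3)/(w - 2) = (3 + w)/(-2 + w))
(-40/(a(-3) + T))*C(-3) = (-40/((-2 - 3) + 19))*((3 - 3)/(-2 - 3)) = (-40/(-5 + 19))*(0/(-5)) = (-40/14)*(-1/5*0) = ((1/14)*(-40))*0 = -20/7*0 = 0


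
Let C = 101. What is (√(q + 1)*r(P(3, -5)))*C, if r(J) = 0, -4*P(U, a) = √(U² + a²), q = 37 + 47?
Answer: 0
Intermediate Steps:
q = 84
P(U, a) = -√(U² + a²)/4
(√(q + 1)*r(P(3, -5)))*C = (√(84 + 1)*0)*101 = (√85*0)*101 = 0*101 = 0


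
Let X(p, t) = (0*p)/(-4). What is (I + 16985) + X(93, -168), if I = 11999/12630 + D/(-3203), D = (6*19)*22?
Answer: 687116078407/40453890 ≈ 16985.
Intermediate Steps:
D = 2508 (D = 114*22 = 2508)
X(p, t) = 0 (X(p, t) = 0*(-¼) = 0)
I = 6756757/40453890 (I = 11999/12630 + 2508/(-3203) = 11999*(1/12630) + 2508*(-1/3203) = 11999/12630 - 2508/3203 = 6756757/40453890 ≈ 0.16702)
(I + 16985) + X(93, -168) = (6756757/40453890 + 16985) + 0 = 687116078407/40453890 + 0 = 687116078407/40453890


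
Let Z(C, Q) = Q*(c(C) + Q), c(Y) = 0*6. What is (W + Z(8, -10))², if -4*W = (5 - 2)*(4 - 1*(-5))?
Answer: 139129/16 ≈ 8695.6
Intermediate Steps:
c(Y) = 0
Z(C, Q) = Q² (Z(C, Q) = Q*(0 + Q) = Q*Q = Q²)
W = -27/4 (W = -(5 - 2)*(4 - 1*(-5))/4 = -3*(4 + 5)/4 = -3*9/4 = -¼*27 = -27/4 ≈ -6.7500)
(W + Z(8, -10))² = (-27/4 + (-10)²)² = (-27/4 + 100)² = (373/4)² = 139129/16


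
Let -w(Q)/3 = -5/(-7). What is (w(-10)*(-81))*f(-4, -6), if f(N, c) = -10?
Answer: -12150/7 ≈ -1735.7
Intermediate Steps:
w(Q) = -15/7 (w(Q) = -(-15)/(-7) = -(-15)*(-1)/7 = -3*5/7 = -15/7)
(w(-10)*(-81))*f(-4, -6) = -15/7*(-81)*(-10) = (1215/7)*(-10) = -12150/7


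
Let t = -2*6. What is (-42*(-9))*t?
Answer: -4536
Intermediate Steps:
t = -12
(-42*(-9))*t = -42*(-9)*(-12) = 378*(-12) = -4536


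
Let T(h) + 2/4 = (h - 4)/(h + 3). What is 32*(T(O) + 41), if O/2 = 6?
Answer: 19696/15 ≈ 1313.1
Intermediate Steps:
O = 12 (O = 2*6 = 12)
T(h) = -½ + (-4 + h)/(3 + h) (T(h) = -½ + (h - 4)/(h + 3) = -½ + (-4 + h)/(3 + h))
32*(T(O) + 41) = 32*((-11 + 12)/(2*(3 + 12)) + 41) = 32*((½)*1/15 + 41) = 32*((½)*(1/15)*1 + 41) = 32*(1/30 + 41) = 32*(1231/30) = 19696/15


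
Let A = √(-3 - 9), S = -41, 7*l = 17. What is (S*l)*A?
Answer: -1394*I*√3/7 ≈ -344.93*I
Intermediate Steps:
l = 17/7 (l = (⅐)*17 = 17/7 ≈ 2.4286)
A = 2*I*√3 (A = √(-12) = 2*I*√3 ≈ 3.4641*I)
(S*l)*A = (-41*17/7)*(2*I*√3) = -1394*I*√3/7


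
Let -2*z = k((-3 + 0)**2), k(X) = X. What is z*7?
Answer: -63/2 ≈ -31.500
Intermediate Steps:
z = -9/2 (z = -(-3 + 0)**2/2 = -1/2*(-3)**2 = -1/2*9 = -9/2 ≈ -4.5000)
z*7 = -9/2*7 = -63/2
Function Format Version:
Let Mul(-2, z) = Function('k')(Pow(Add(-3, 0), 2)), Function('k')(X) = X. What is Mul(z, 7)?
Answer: Rational(-63, 2) ≈ -31.500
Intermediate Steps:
z = Rational(-9, 2) (z = Mul(Rational(-1, 2), Pow(Add(-3, 0), 2)) = Mul(Rational(-1, 2), Pow(-3, 2)) = Mul(Rational(-1, 2), 9) = Rational(-9, 2) ≈ -4.5000)
Mul(z, 7) = Mul(Rational(-9, 2), 7) = Rational(-63, 2)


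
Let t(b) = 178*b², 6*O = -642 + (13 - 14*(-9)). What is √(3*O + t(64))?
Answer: √2915346/2 ≈ 853.72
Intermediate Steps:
O = -503/6 (O = (-642 + (13 - 14*(-9)))/6 = (-642 + (13 + 126))/6 = (-642 + 139)/6 = (⅙)*(-503) = -503/6 ≈ -83.833)
√(3*O + t(64)) = √(3*(-503/6) + 178*64²) = √(-503/2 + 178*4096) = √(-503/2 + 729088) = √(1457673/2) = √2915346/2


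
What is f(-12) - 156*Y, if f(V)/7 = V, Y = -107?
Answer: 16608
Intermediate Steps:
f(V) = 7*V
f(-12) - 156*Y = 7*(-12) - 156*(-107) = -84 + 16692 = 16608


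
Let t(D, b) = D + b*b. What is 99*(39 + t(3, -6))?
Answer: 7722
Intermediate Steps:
t(D, b) = D + b**2
99*(39 + t(3, -6)) = 99*(39 + (3 + (-6)**2)) = 99*(39 + (3 + 36)) = 99*(39 + 39) = 99*78 = 7722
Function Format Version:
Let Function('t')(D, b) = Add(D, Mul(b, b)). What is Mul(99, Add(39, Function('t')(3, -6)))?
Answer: 7722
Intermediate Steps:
Function('t')(D, b) = Add(D, Pow(b, 2))
Mul(99, Add(39, Function('t')(3, -6))) = Mul(99, Add(39, Add(3, Pow(-6, 2)))) = Mul(99, Add(39, Add(3, 36))) = Mul(99, Add(39, 39)) = Mul(99, 78) = 7722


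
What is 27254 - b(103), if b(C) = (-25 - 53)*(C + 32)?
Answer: 37784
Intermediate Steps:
b(C) = -2496 - 78*C (b(C) = -78*(32 + C) = -2496 - 78*C)
27254 - b(103) = 27254 - (-2496 - 78*103) = 27254 - (-2496 - 8034) = 27254 - 1*(-10530) = 27254 + 10530 = 37784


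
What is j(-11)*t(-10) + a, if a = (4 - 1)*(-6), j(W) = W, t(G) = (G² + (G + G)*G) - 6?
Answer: -3252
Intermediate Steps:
t(G) = -6 + 3*G² (t(G) = (G² + (2*G)*G) - 6 = (G² + 2*G²) - 6 = 3*G² - 6 = -6 + 3*G²)
a = -18 (a = 3*(-6) = -18)
j(-11)*t(-10) + a = -11*(-6 + 3*(-10)²) - 18 = -11*(-6 + 3*100) - 18 = -11*(-6 + 300) - 18 = -11*294 - 18 = -3234 - 18 = -3252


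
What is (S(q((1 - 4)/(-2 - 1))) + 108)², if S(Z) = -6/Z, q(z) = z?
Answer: 10404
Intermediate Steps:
(S(q((1 - 4)/(-2 - 1))) + 108)² = (-6*(-2 - 1)/(1 - 4) + 108)² = (-6/((-3/(-3))) + 108)² = (-6/((-3*(-⅓))) + 108)² = (-6/1 + 108)² = (-6*1 + 108)² = (-6 + 108)² = 102² = 10404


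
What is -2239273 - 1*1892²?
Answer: -5818937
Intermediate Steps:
-2239273 - 1*1892² = -2239273 - 1*3579664 = -2239273 - 3579664 = -5818937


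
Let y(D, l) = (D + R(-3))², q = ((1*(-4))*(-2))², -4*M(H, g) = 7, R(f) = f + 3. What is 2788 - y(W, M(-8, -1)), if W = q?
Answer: -1308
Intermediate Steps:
R(f) = 3 + f
M(H, g) = -7/4 (M(H, g) = -¼*7 = -7/4)
q = 64 (q = (-4*(-2))² = 8² = 64)
W = 64
y(D, l) = D² (y(D, l) = (D + (3 - 3))² = (D + 0)² = D²)
2788 - y(W, M(-8, -1)) = 2788 - 1*64² = 2788 - 1*4096 = 2788 - 4096 = -1308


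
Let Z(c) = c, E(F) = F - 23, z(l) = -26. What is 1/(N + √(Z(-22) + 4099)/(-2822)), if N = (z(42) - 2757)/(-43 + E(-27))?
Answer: 2061152729196/61679406085903 + 73222434*√453/61679406085903 ≈ 0.033442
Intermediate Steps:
E(F) = -23 + F
N = 2783/93 (N = (-26 - 2757)/(-43 + (-23 - 27)) = -2783/(-43 - 50) = -2783/(-93) = -2783*(-1/93) = 2783/93 ≈ 29.925)
1/(N + √(Z(-22) + 4099)/(-2822)) = 1/(2783/93 + √(-22 + 4099)/(-2822)) = 1/(2783/93 + √4077*(-1/2822)) = 1/(2783/93 + (3*√453)*(-1/2822)) = 1/(2783/93 - 3*√453/2822)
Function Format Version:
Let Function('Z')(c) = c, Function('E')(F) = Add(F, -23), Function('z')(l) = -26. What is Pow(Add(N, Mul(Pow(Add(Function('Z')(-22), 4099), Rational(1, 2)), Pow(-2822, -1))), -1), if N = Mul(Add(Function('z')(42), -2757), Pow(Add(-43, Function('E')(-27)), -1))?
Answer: Add(Rational(2061152729196, 61679406085903), Mul(Rational(73222434, 61679406085903), Pow(453, Rational(1, 2)))) ≈ 0.033442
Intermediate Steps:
Function('E')(F) = Add(-23, F)
N = Rational(2783, 93) (N = Mul(Add(-26, -2757), Pow(Add(-43, Add(-23, -27)), -1)) = Mul(-2783, Pow(Add(-43, -50), -1)) = Mul(-2783, Pow(-93, -1)) = Mul(-2783, Rational(-1, 93)) = Rational(2783, 93) ≈ 29.925)
Pow(Add(N, Mul(Pow(Add(Function('Z')(-22), 4099), Rational(1, 2)), Pow(-2822, -1))), -1) = Pow(Add(Rational(2783, 93), Mul(Pow(Add(-22, 4099), Rational(1, 2)), Pow(-2822, -1))), -1) = Pow(Add(Rational(2783, 93), Mul(Pow(4077, Rational(1, 2)), Rational(-1, 2822))), -1) = Pow(Add(Rational(2783, 93), Mul(Mul(3, Pow(453, Rational(1, 2))), Rational(-1, 2822))), -1) = Pow(Add(Rational(2783, 93), Mul(Rational(-3, 2822), Pow(453, Rational(1, 2)))), -1)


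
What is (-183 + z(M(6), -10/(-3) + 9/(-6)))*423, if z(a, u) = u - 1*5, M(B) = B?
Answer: -157497/2 ≈ -78749.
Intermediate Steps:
z(a, u) = -5 + u (z(a, u) = u - 5 = -5 + u)
(-183 + z(M(6), -10/(-3) + 9/(-6)))*423 = (-183 + (-5 + (-10/(-3) + 9/(-6))))*423 = (-183 + (-5 + (-10*(-⅓) + 9*(-⅙))))*423 = (-183 + (-5 + (10/3 - 3/2)))*423 = (-183 + (-5 + 11/6))*423 = (-183 - 19/6)*423 = -1117/6*423 = -157497/2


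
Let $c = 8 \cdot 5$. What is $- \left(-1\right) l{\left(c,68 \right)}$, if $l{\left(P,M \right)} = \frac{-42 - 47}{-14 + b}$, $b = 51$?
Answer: $- \frac{89}{37} \approx -2.4054$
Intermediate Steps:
$c = 40$
$l{\left(P,M \right)} = - \frac{89}{37}$ ($l{\left(P,M \right)} = \frac{-42 - 47}{-14 + 51} = - \frac{89}{37}$)
$- \left(-1\right) l{\left(c,68 \right)} = - \frac{\left(-1\right) \left(-89\right)}{37} = \left(-1\right) \frac{89}{37} = - \frac{89}{37}$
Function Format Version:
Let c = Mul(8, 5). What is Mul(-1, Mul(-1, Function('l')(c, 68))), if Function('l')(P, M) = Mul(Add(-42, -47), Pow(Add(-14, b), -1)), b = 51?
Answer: Rational(-89, 37) ≈ -2.4054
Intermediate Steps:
c = 40
Function('l')(P, M) = Rational(-89, 37) (Function('l')(P, M) = Mul(Add(-42, -47), Pow(Add(-14, 51), -1)) = Mul(-89, Pow(37, -1)) = Mul(-89, Rational(1, 37)) = Rational(-89, 37))
Mul(-1, Mul(-1, Function('l')(c, 68))) = Mul(-1, Mul(-1, Rational(-89, 37))) = Mul(-1, Rational(89, 37)) = Rational(-89, 37)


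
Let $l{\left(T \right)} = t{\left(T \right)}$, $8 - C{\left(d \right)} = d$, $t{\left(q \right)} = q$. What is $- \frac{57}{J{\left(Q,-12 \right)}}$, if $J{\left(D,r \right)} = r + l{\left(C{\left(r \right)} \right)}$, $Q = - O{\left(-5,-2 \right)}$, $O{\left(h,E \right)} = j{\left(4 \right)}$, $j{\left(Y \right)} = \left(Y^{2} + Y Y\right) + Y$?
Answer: $- \frac{57}{8} \approx -7.125$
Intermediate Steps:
$C{\left(d \right)} = 8 - d$
$j{\left(Y \right)} = Y + 2 Y^{2}$ ($j{\left(Y \right)} = \left(Y^{2} + Y^{2}\right) + Y = 2 Y^{2} + Y = Y + 2 Y^{2}$)
$l{\left(T \right)} = T$
$O{\left(h,E \right)} = 36$ ($O{\left(h,E \right)} = 4 \left(1 + 2 \cdot 4\right) = 4 \left(1 + 8\right) = 4 \cdot 9 = 36$)
$Q = -36$ ($Q = \left(-1\right) 36 = -36$)
$J{\left(D,r \right)} = 8$ ($J{\left(D,r \right)} = r - \left(-8 + r\right) = 8$)
$- \frac{57}{J{\left(Q,-12 \right)}} = - \frac{57}{8}$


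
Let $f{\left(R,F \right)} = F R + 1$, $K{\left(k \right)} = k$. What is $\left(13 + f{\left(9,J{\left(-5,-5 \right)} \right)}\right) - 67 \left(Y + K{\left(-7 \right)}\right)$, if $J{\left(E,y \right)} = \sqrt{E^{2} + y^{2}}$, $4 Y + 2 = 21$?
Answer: $\frac{659}{4} + 45 \sqrt{2} \approx 228.39$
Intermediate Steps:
$Y = \frac{19}{4}$ ($Y = - \frac{1}{2} + \frac{1}{4} \cdot 21 = - \frac{1}{2} + \frac{21}{4} = \frac{19}{4} \approx 4.75$)
$f{\left(R,F \right)} = 1 + F R$
$\left(13 + f{\left(9,J{\left(-5,-5 \right)} \right)}\right) - 67 \left(Y + K{\left(-7 \right)}\right) = \left(13 + \left(1 + \sqrt{\left(-5\right)^{2} + \left(-5\right)^{2}} \cdot 9\right)\right) - 67 \left(\frac{19}{4} - 7\right) = \left(13 + \left(1 + \sqrt{25 + 25} \cdot 9\right)\right) - - \frac{603}{4} = \left(13 + \left(1 + \sqrt{50} \cdot 9\right)\right) + \frac{603}{4} = \left(13 + \left(1 + 5 \sqrt{2} \cdot 9\right)\right) + \frac{603}{4} = \left(13 + \left(1 + 45 \sqrt{2}\right)\right) + \frac{603}{4} = \left(14 + 45 \sqrt{2}\right) + \frac{603}{4} = \frac{659}{4} + 45 \sqrt{2}$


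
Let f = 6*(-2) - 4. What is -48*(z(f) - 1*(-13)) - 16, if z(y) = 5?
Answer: -880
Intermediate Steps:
f = -16 (f = -12 - 4 = -16)
-48*(z(f) - 1*(-13)) - 16 = -48*(5 - 1*(-13)) - 16 = -48*(5 + 13) - 16 = -48*18 - 16 = -864 - 16 = -880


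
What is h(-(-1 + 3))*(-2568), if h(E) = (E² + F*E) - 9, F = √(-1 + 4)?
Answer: 12840 + 5136*√3 ≈ 21736.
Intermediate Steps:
F = √3 ≈ 1.7320
h(E) = -9 + E² + E*√3 (h(E) = (E² + √3*E) - 9 = (E² + E*√3) - 9 = -9 + E² + E*√3)
h(-(-1 + 3))*(-2568) = (-9 + (-(-1 + 3))² + (-(-1 + 3))*√3)*(-2568) = (-9 + (-1*2)² + (-1*2)*√3)*(-2568) = (-9 + (-2)² - 2*√3)*(-2568) = (-9 + 4 - 2*√3)*(-2568) = (-5 - 2*√3)*(-2568) = 12840 + 5136*√3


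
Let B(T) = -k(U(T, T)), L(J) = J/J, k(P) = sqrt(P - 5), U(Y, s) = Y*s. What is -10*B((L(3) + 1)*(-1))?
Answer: 10*I ≈ 10.0*I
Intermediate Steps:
k(P) = sqrt(-5 + P)
L(J) = 1
B(T) = -sqrt(-5 + T**2) (B(T) = -sqrt(-5 + T*T) = -sqrt(-5 + T**2))
-10*B((L(3) + 1)*(-1)) = -(-10)*sqrt(-5 + ((1 + 1)*(-1))**2) = -(-10)*sqrt(-5 + (2*(-1))**2) = -(-10)*sqrt(-5 + (-2)**2) = -(-10)*sqrt(-5 + 4) = -(-10)*sqrt(-1) = -(-10)*I = 10*I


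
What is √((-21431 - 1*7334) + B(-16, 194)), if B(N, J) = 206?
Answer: I*√28559 ≈ 168.99*I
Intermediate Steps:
√((-21431 - 1*7334) + B(-16, 194)) = √((-21431 - 1*7334) + 206) = √((-21431 - 7334) + 206) = √(-28765 + 206) = √(-28559) = I*√28559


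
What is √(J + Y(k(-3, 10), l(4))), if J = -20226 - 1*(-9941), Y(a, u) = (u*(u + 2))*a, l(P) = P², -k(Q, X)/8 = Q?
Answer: I*√3373 ≈ 58.078*I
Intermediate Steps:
k(Q, X) = -8*Q
Y(a, u) = a*u*(2 + u) (Y(a, u) = (u*(2 + u))*a = a*u*(2 + u))
J = -10285 (J = -20226 + 9941 = -10285)
√(J + Y(k(-3, 10), l(4))) = √(-10285 - 8*(-3)*4²*(2 + 4²)) = √(-10285 + 24*16*(2 + 16)) = √(-10285 + 24*16*18) = √(-10285 + 6912) = √(-3373) = I*√3373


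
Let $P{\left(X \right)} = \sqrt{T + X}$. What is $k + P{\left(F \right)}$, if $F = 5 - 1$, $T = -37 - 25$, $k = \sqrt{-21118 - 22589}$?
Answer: $i \left(\sqrt{58} + \sqrt{43707}\right) \approx 216.68 i$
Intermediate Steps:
$k = i \sqrt{43707}$ ($k = \sqrt{-43707} = i \sqrt{43707} \approx 209.06 i$)
$T = -62$
$F = 4$ ($F = 5 - 1 = 4$)
$P{\left(X \right)} = \sqrt{-62 + X}$
$k + P{\left(F \right)} = i \sqrt{43707} + \sqrt{-62 + 4} = i \sqrt{43707} + \sqrt{-58} = i \sqrt{43707} + i \sqrt{58} = i \sqrt{58} + i \sqrt{43707}$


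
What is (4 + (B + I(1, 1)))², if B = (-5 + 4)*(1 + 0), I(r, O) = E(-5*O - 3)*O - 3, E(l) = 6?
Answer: 36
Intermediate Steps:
I(r, O) = -3 + 6*O (I(r, O) = 6*O - 3 = -3 + 6*O)
B = -1 (B = -1*1 = -1)
(4 + (B + I(1, 1)))² = (4 + (-1 + (-3 + 6*1)))² = (4 + (-1 + (-3 + 6)))² = (4 + (-1 + 3))² = (4 + 2)² = 6² = 36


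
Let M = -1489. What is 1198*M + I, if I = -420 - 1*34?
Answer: -1784276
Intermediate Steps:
I = -454 (I = -420 - 34 = -454)
1198*M + I = 1198*(-1489) - 454 = -1783822 - 454 = -1784276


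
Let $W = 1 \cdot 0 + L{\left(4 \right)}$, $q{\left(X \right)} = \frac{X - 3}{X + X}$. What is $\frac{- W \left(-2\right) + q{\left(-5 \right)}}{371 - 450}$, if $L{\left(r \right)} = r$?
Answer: $- \frac{44}{395} \approx -0.11139$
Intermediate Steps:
$q{\left(X \right)} = \frac{-3 + X}{2 X}$
$W = 4$ ($W = 1 \cdot 0 + 4 = 0 + 4 = 4$)
$\frac{- W \left(-2\right) + q{\left(-5 \right)}}{371 - 450} = \frac{\left(-1\right) 4 \left(-2\right) + \frac{-3 - 5}{2 \left(-5\right)}}{371 - 450} = \frac{\left(-4\right) \left(-2\right) + \frac{1}{2} \left(- \frac{1}{5}\right) \left(-8\right)}{-79} = \left(8 + \frac{4}{5}\right) \left(- \frac{1}{79}\right) = \frac{44}{5} \left(- \frac{1}{79}\right) = - \frac{44}{395}$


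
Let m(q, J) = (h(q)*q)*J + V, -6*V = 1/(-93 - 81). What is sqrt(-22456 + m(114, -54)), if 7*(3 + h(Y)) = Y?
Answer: I*sqrt(154646778979)/1218 ≈ 322.87*I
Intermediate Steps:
V = 1/1044 (V = -1/(6*(-93 - 81)) = -1/6/(-174) = -1/6*(-1/174) = 1/1044 ≈ 0.00095785)
h(Y) = -3 + Y/7
m(q, J) = 1/1044 + J*q*(-3 + q/7) (m(q, J) = ((-3 + q/7)*q)*J + 1/1044 = (q*(-3 + q/7))*J + 1/1044 = J*q*(-3 + q/7) + 1/1044 = 1/1044 + J*q*(-3 + q/7))
sqrt(-22456 + m(114, -54)) = sqrt(-22456 + (1/1044 + (1/7)*(-54)*114*(-21 + 114))) = sqrt(-22456 + (1/1044 + (1/7)*(-54)*114*93)) = sqrt(-22456 + (1/1044 - 572508/7)) = sqrt(-22456 - 597698345/7308) = sqrt(-761806793/7308) = I*sqrt(154646778979)/1218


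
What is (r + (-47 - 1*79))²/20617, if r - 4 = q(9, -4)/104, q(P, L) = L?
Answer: 10067929/13937092 ≈ 0.72238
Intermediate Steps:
r = 103/26 (r = 4 - 4/104 = 4 - 4*1/104 = 4 - 1/26 = 103/26 ≈ 3.9615)
(r + (-47 - 1*79))²/20617 = (103/26 + (-47 - 1*79))²/20617 = (103/26 + (-47 - 79))²*(1/20617) = (103/26 - 126)²*(1/20617) = (-3173/26)²*(1/20617) = (10067929/676)*(1/20617) = 10067929/13937092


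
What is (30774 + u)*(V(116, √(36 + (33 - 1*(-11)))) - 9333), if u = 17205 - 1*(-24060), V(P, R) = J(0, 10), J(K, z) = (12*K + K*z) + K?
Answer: -672339987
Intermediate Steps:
J(K, z) = 13*K + K*z
V(P, R) = 0 (V(P, R) = 0*(13 + 10) = 0*23 = 0)
u = 41265 (u = 17205 + 24060 = 41265)
(30774 + u)*(V(116, √(36 + (33 - 1*(-11)))) - 9333) = (30774 + 41265)*(0 - 9333) = 72039*(-9333) = -672339987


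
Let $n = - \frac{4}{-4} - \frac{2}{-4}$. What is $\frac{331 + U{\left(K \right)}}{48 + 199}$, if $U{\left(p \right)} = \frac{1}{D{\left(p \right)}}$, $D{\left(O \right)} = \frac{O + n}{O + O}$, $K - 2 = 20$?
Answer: $\frac{15645}{11609} \approx 1.3477$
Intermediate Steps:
$K = 22$ ($K = 2 + 20 = 22$)
$n = \frac{3}{2}$ ($n = \left(-4\right) \left(- \frac{1}{4}\right) - - \frac{1}{2} = 1 + \frac{1}{2} = \frac{3}{2} \approx 1.5$)
$D{\left(O \right)} = \frac{\frac{3}{2} + O}{2 O}$ ($D{\left(O \right)} = \frac{O + \frac{3}{2}}{O + O} = \frac{\frac{3}{2} + O}{2 O}$)
$U{\left(p \right)} = \frac{4 p}{3 + 2 p}$ ($U{\left(p \right)} = \frac{1}{\frac{1}{4} \frac{1}{p} \left(3 + 2 p\right)} = \frac{4 p}{3 + 2 p}$)
$\frac{331 + U{\left(K \right)}}{48 + 199} = \frac{331 + 4 \cdot 22 \frac{1}{3 + 2 \cdot 22}}{48 + 199} = \frac{331 + 4 \cdot 22 \frac{1}{3 + 44}}{247} = \left(331 + 4 \cdot 22 \cdot \frac{1}{47}\right) \frac{1}{247} = \left(331 + \frac{88}{47}\right) \frac{1}{247} = \frac{15645}{47} \cdot \frac{1}{247} = \frac{15645}{11609}$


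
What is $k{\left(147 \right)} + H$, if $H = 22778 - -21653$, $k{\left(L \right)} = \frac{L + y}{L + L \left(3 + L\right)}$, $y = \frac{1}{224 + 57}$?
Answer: $\frac{277132050175}{6237357} \approx 44431.0$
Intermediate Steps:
$y = \frac{1}{281} \approx 0.0035587$
$k{\left(L \right)} = \frac{\frac{1}{281} + L}{L + L \left(3 + L\right)}$ ($k{\left(L \right)} = \frac{L + \frac{1}{281}}{L + L \left(3 + L\right)} = \frac{\frac{1}{281} + L}{L + L \left(3 + L\right)}$)
$H = 44431$ ($H = 22778 + 21653 = 44431$)
$k{\left(147 \right)} + H = \frac{\frac{1}{281} + 147}{147 \left(4 + 147\right)} + 44431 = \frac{1}{147} \cdot \frac{1}{151} \cdot \frac{41308}{281} + 44431 = \frac{41308}{6237357} + 44431 = \frac{277132050175}{6237357}$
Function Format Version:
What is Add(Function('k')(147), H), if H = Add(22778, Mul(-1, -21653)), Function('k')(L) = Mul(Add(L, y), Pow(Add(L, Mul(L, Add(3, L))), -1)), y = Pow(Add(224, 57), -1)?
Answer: Rational(277132050175, 6237357) ≈ 44431.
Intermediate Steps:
y = Rational(1, 281) (y = Pow(281, -1) = Rational(1, 281) ≈ 0.0035587)
Function('k')(L) = Mul(Pow(Add(L, Mul(L, Add(3, L))), -1), Add(Rational(1, 281), L)) (Function('k')(L) = Mul(Add(L, Rational(1, 281)), Pow(Add(L, Mul(L, Add(3, L))), -1)) = Mul(Add(Rational(1, 281), L), Pow(Add(L, Mul(L, Add(3, L))), -1)) = Mul(Pow(Add(L, Mul(L, Add(3, L))), -1), Add(Rational(1, 281), L)))
H = 44431 (H = Add(22778, 21653) = 44431)
Add(Function('k')(147), H) = Add(Mul(Pow(147, -1), Pow(Add(4, 147), -1), Add(Rational(1, 281), 147)), 44431) = Add(Mul(Rational(1, 147), Pow(151, -1), Rational(41308, 281)), 44431) = Add(Mul(Rational(1, 147), Rational(1, 151), Rational(41308, 281)), 44431) = Add(Rational(41308, 6237357), 44431) = Rational(277132050175, 6237357)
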